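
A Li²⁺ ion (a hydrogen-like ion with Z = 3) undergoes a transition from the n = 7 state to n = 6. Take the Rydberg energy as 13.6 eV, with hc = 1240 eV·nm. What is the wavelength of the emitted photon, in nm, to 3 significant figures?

1370 nm

For Z = 3 the level energies scale as Z², so the effective Rydberg energy is 13.6 × 9 = 122.4 eV.
ΔE = 122.4 × (1/6² − 1/7²) = 122.4 × 0.007370 = 0.9020 eV.
λ = hc/ΔE = 1240 / 0.9020 = 1370 nm.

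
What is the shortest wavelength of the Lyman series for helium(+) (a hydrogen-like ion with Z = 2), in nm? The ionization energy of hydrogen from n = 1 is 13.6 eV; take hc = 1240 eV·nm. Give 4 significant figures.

22.79 nm

The Lyman series has lower level n_f = 1; the series limit corresponds to n_i → ∞.
ΔE_max = 13.6 × 4 / 1² = 54.40 eV.
λ_min = 1240 / 54.40 = 22.79 nm.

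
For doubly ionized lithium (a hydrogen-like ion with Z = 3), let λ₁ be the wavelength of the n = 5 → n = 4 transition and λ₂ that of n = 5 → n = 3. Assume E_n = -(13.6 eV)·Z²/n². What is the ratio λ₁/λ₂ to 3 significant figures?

λ ∝ 1/ΔE ∝ 1/(1/n_f² − 1/n_i²), and the Z² and hc factors cancel in the ratio.
λ₁/λ₂ = (1/3² − 1/5²)/(1/4² − 1/5²) = 0.07111/0.02250 = 3.16.

3.16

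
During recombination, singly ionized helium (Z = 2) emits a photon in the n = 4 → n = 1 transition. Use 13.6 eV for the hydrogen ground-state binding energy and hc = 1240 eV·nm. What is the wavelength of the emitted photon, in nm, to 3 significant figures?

For Z = 2 the level energies scale as Z², so the effective Rydberg energy is 13.6 × 4 = 54.40 eV.
ΔE = 54.40 × (1/1² − 1/4²) = 54.40 × 0.9375 = 51.00 eV.
λ = hc/ΔE = 1240 / 51.00 = 24.3 nm.

24.3 nm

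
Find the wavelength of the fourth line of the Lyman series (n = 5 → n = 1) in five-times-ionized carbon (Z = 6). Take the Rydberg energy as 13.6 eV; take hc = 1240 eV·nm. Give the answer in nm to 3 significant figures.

2.64 nm

The Lyman series terminates on n_f = 1; the fourth line has n_i = 1+4 = 5.
ΔE = 489.6 × (1/1² − 1/5²) = 470.0 eV.
λ = 1240 / 470.0 = 2.64 nm.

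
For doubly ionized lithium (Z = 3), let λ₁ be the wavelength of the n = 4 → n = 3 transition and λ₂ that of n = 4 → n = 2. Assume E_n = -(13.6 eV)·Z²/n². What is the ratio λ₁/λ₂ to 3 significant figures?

3.86

λ ∝ 1/ΔE ∝ 1/(1/n_f² − 1/n_i²), and the Z² and hc factors cancel in the ratio.
λ₁/λ₂ = (1/2² − 1/4²)/(1/3² − 1/4²) = 0.1875/0.04861 = 3.86.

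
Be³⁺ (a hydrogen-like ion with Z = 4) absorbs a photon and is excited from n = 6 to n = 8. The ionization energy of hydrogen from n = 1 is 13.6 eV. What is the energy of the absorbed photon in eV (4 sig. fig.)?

The Bohr energies scale as Z², so for Z = 4: E_n = −217.6/n² eV.
E_8 = −217.6/64 = −3.400 eV and E_6 = −217.6/36 = −6.044 eV.
The photon energy is |E_8 − E_6| = 2.644 eV.

2.644 eV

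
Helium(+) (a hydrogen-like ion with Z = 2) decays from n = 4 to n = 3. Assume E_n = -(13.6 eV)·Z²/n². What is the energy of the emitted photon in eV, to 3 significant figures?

The Bohr energies scale as Z², so for Z = 2: E_n = −54.40/n² eV.
E_4 = −54.40/16 = −3.400 eV and E_3 = −54.40/9 = −6.044 eV.
The photon energy is |E_4 − E_3| = 2.64 eV.

2.64 eV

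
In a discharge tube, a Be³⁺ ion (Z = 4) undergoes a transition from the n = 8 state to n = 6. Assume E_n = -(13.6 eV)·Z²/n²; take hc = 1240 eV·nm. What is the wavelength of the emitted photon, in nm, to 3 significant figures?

469 nm

For Z = 4 the level energies scale as Z², so the effective Rydberg energy is 13.6 × 16 = 217.6 eV.
ΔE = 217.6 × (1/6² − 1/8²) = 217.6 × 0.01215 = 2.644 eV.
λ = hc/ΔE = 1240 / 2.644 = 469 nm.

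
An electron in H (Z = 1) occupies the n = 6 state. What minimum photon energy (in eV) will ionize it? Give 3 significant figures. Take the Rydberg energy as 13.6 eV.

0.378 eV

E_6 = −13.60/36 = −0.378 eV, so ionization (to E = 0) requires 0.378 eV.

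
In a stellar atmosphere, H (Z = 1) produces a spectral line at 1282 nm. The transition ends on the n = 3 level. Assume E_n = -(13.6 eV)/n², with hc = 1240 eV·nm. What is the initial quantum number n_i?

n_i = 5

The photon energy is ΔE = hc/λ = 1240 / 1282 = 0.9672 eV.
With Z = 1, ΔE = 13.60 × (1/n_f² − 1/n_i²), so 1/n_f² − 1/n_i² = 0.07112.
With n_f = 3: 1/n_i² = 1/9 − 0.07112 = 0.03999, so n_i ≈ 5.00.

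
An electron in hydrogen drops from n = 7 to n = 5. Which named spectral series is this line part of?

Pfund

The series is set by the lower level: n_f = 5 is the Pfund series.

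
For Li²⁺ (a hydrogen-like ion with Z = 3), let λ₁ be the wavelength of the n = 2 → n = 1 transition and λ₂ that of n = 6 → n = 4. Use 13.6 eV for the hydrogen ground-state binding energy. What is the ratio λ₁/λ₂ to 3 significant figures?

λ ∝ 1/ΔE ∝ 1/(1/n_f² − 1/n_i²), and the Z² and hc factors cancel in the ratio.
λ₁/λ₂ = (1/4² − 1/6²)/(1/1² − 1/2²) = 0.03472/0.7500 = 0.0463.

0.0463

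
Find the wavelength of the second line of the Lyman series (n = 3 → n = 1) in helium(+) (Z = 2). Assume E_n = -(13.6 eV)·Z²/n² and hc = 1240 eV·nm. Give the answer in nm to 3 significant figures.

25.6 nm

The Lyman series terminates on n_f = 1; the second line has n_i = 1+2 = 3.
ΔE = 54.40 × (1/1² − 1/3²) = 48.36 eV.
λ = 1240 / 48.36 = 25.6 nm.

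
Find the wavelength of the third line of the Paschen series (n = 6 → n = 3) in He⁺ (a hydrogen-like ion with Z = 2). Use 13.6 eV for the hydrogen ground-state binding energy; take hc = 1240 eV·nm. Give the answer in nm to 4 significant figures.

The Paschen series terminates on n_f = 3; the third line has n_i = 3+3 = 6.
ΔE = 54.40 × (1/3² − 1/6²) = 4.533 eV.
λ = 1240 / 4.533 = 273.5 nm.

273.5 nm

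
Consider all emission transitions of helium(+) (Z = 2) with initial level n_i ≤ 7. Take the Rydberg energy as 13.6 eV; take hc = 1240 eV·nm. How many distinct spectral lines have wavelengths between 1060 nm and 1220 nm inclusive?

Enumerate all n_i → n_f pairs with 1 ≤ n_f < n_i ≤ 7 and compute λ = 1240 / [13.6·4·(1/n_f² − 1/n_i²)].
Lines falling in [1060, 1220] nm: 7→5 (1163 nm).

1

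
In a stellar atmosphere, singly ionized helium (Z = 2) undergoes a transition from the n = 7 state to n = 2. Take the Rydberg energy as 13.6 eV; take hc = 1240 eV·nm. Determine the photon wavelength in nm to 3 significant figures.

For Z = 2 the level energies scale as Z², so the effective Rydberg energy is 13.6 × 4 = 54.40 eV.
ΔE = 54.40 × (1/2² − 1/7²) = 54.40 × 0.2296 = 12.49 eV.
λ = hc/ΔE = 1240 / 12.49 = 99.3 nm.

99.3 nm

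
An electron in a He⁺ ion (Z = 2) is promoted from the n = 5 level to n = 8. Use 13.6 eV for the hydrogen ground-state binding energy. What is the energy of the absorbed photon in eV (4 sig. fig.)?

1.326 eV

The Bohr energies scale as Z², so for Z = 2: E_n = −54.40/n² eV.
E_8 = −54.40/64 = −0.8500 eV and E_5 = −54.40/25 = −2.176 eV.
The photon energy is |E_8 − E_5| = 1.326 eV.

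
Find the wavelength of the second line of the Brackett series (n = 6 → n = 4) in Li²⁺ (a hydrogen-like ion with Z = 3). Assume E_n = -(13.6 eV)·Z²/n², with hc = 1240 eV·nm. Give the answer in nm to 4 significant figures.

The Brackett series terminates on n_f = 4; the second line has n_i = 4+2 = 6.
ΔE = 122.4 × (1/4² − 1/6²) = 4.250 eV.
λ = 1240 / 4.250 = 291.8 nm.

291.8 nm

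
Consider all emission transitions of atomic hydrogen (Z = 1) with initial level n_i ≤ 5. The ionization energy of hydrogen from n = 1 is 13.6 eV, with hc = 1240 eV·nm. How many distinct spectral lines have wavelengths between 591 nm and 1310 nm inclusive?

2

Enumerate all n_i → n_f pairs with 1 ≤ n_f < n_i ≤ 5 and compute λ = 1240 / [13.6·1·(1/n_f² − 1/n_i²)].
Lines falling in [591, 1310] nm: 3→2 (656.5 nm), 5→3 (1282 nm).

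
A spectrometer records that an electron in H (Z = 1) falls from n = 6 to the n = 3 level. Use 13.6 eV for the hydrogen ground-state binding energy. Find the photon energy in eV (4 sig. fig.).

E_6 = −13.60/36 = −0.3778 eV and E_3 = −13.60/9 = −1.511 eV.
The photon energy is |E_6 − E_3| = 1.133 eV.

1.133 eV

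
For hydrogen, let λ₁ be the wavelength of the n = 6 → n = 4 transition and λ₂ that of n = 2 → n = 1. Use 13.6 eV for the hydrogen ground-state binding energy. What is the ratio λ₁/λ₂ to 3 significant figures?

λ ∝ 1/ΔE ∝ 1/(1/n_f² − 1/n_i²), and the Z² and hc factors cancel in the ratio.
λ₁/λ₂ = (1/1² − 1/2²)/(1/4² − 1/6²) = 0.7500/0.03472 = 21.6.

21.6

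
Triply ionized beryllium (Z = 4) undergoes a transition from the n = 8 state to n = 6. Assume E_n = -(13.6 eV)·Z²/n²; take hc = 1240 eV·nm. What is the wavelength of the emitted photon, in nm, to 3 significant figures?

For Z = 4 the level energies scale as Z², so the effective Rydberg energy is 13.6 × 16 = 217.6 eV.
ΔE = 217.6 × (1/6² − 1/8²) = 217.6 × 0.01215 = 2.644 eV.
λ = hc/ΔE = 1240 / 2.644 = 469 nm.

469 nm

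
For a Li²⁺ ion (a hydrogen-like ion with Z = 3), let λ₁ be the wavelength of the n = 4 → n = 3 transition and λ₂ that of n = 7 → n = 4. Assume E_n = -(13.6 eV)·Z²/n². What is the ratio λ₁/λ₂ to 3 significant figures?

λ ∝ 1/ΔE ∝ 1/(1/n_f² − 1/n_i²), and the Z² and hc factors cancel in the ratio.
λ₁/λ₂ = (1/4² − 1/7²)/(1/3² − 1/4²) = 0.04209/0.04861 = 0.866.

0.866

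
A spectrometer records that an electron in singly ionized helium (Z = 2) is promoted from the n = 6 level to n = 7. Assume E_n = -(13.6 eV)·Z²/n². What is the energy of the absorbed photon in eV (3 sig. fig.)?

The Bohr energies scale as Z², so for Z = 2: E_n = −54.40/n² eV.
E_7 = −54.40/49 = −1.110 eV and E_6 = −54.40/36 = −1.511 eV.
The photon energy is |E_7 − E_6| = 0.401 eV.

0.401 eV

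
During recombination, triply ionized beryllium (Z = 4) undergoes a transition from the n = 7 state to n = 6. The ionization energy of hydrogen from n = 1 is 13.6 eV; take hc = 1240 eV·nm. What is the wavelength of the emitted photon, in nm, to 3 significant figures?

For Z = 4 the level energies scale as Z², so the effective Rydberg energy is 13.6 × 16 = 217.6 eV.
ΔE = 217.6 × (1/6² − 1/7²) = 217.6 × 0.007370 = 1.604 eV.
λ = hc/ΔE = 1240 / 1.604 = 773 nm.

773 nm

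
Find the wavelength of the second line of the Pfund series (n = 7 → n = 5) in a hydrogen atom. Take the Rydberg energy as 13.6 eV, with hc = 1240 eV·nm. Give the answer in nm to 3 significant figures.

4650 nm

The Pfund series terminates on n_f = 5; the second line has n_i = 5+2 = 7.
ΔE = 13.60 × (1/5² − 1/7²) = 0.2664 eV.
λ = 1240 / 0.2664 = 4650 nm.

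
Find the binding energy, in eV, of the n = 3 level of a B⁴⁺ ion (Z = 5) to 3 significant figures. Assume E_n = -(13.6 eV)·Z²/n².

E_n = −13.6 Z²/n² = −340.0/n² eV for Z = 5.
E_3 = −340.0/9 = −37.8 eV, so ionization (to E = 0) requires 37.8 eV.

37.8 eV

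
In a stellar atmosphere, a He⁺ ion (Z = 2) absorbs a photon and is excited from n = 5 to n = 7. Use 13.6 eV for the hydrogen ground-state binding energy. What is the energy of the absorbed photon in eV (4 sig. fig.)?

1.066 eV

The Bohr energies scale as Z², so for Z = 2: E_n = −54.40/n² eV.
E_7 = −54.40/49 = −1.110 eV and E_5 = −54.40/25 = −2.176 eV.
The photon energy is |E_7 − E_5| = 1.066 eV.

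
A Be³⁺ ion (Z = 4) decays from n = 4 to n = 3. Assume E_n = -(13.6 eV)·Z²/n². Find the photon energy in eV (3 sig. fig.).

The Bohr energies scale as Z², so for Z = 4: E_n = −217.6/n² eV.
E_4 = −217.6/16 = −13.60 eV and E_3 = −217.6/9 = −24.18 eV.
The photon energy is |E_4 − E_3| = 10.6 eV.

10.6 eV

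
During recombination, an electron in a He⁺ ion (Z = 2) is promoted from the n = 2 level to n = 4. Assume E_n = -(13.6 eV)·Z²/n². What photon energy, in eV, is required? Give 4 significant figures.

10.20 eV

The Bohr energies scale as Z², so for Z = 2: E_n = −54.40/n² eV.
E_4 = −54.40/16 = −3.400 eV and E_2 = −54.40/4 = −13.60 eV.
The photon energy is |E_4 − E_2| = 10.20 eV.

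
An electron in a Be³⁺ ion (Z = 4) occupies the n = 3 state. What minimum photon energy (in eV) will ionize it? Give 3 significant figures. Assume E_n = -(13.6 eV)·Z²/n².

E_n = −13.6 Z²/n² = −217.6/n² eV for Z = 4.
E_3 = −217.6/9 = −24.2 eV, so ionization (to E = 0) requires 24.2 eV.

24.2 eV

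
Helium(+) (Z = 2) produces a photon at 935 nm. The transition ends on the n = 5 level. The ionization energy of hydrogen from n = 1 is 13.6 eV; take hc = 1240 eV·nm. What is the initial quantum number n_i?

n_i = 8

The photon energy is ΔE = hc/λ = 1240 / 935 = 1.326 eV.
With Z = 2, ΔE = 54.40 × (1/n_f² − 1/n_i²), so 1/n_f² − 1/n_i² = 0.02438.
With n_f = 5: 1/n_i² = 1/25 − 0.02438 = 0.01562, so n_i ≈ 8.00.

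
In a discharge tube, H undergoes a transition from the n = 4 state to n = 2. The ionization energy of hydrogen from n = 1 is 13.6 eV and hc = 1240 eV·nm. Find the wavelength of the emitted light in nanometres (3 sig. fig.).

ΔE = 13.60 × (1/2² − 1/4²) = 13.60 × 0.1875 = 2.550 eV.
λ = hc/ΔE = 1240 / 2.550 = 486 nm.

486 nm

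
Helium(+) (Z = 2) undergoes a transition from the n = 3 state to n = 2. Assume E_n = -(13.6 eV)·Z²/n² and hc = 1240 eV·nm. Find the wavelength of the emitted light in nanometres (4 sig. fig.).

For Z = 2 the level energies scale as Z², so the effective Rydberg energy is 13.6 × 4 = 54.40 eV.
ΔE = 54.40 × (1/2² − 1/3²) = 54.40 × 0.1389 = 7.556 eV.
λ = hc/ΔE = 1240 / 7.556 = 164.1 nm.

164.1 nm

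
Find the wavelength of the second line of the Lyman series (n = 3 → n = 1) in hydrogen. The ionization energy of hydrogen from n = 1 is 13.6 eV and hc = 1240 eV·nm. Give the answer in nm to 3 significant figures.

The Lyman series terminates on n_f = 1; the second line has n_i = 1+2 = 3.
ΔE = 13.60 × (1/1² − 1/3²) = 12.09 eV.
λ = 1240 / 12.09 = 103 nm.

103 nm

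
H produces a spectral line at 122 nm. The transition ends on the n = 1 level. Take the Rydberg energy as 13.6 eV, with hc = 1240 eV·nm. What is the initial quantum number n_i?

The photon energy is ΔE = hc/λ = 1240 / 122 = 10.16 eV.
With Z = 1, ΔE = 13.60 × (1/n_f² − 1/n_i²), so 1/n_f² − 1/n_i² = 0.7473.
With n_f = 1: 1/n_i² = 1/1 − 0.7473 = 0.2527, so n_i ≈ 1.99.

n_i = 2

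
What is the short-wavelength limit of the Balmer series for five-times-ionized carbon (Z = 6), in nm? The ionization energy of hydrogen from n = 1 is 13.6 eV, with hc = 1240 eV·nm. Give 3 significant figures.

The Balmer series has lower level n_f = 2; the series limit corresponds to n_i → ∞.
ΔE_max = 13.6 × 36 / 2² = 122.4 eV.
λ_min = 1240 / 122.4 = 10.1 nm.

10.1 nm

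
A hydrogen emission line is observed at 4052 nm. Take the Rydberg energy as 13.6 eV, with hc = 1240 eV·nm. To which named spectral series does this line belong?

Brackett

ΔE = 1240/4052 = 0.3060 eV.
This matches 13.6 × (1/4² − 1/5²), so n_f = 4: the Brackett series.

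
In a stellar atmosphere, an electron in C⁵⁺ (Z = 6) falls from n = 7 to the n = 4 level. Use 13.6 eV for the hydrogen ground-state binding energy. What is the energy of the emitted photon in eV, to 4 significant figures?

20.61 eV

The Bohr energies scale as Z², so for Z = 6: E_n = −489.6/n² eV.
E_7 = −489.6/49 = −9.992 eV and E_4 = −489.6/16 = −30.60 eV.
The photon energy is |E_7 − E_4| = 20.61 eV.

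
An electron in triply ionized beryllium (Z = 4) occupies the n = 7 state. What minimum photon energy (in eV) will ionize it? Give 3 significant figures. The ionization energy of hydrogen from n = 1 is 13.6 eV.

E_n = −13.6 Z²/n² = −217.6/n² eV for Z = 4.
E_7 = −217.6/49 = −4.44 eV, so ionization (to E = 0) requires 4.44 eV.

4.44 eV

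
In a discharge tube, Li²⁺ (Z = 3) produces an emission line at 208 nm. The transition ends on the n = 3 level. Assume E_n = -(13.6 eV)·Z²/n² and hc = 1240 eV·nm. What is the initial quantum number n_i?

n_i = 4

The photon energy is ΔE = hc/λ = 1240 / 208 = 5.962 eV.
With Z = 3, ΔE = 122.4 × (1/n_f² − 1/n_i²), so 1/n_f² − 1/n_i² = 0.04871.
With n_f = 3: 1/n_i² = 1/9 − 0.04871 = 0.06241, so n_i ≈ 4.00.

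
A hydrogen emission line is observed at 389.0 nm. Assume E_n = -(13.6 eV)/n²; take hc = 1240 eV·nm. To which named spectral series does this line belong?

ΔE = 1240/389.0 = 3.188 eV.
This matches 13.6 × (1/2² − 1/8²), so n_f = 2: the Balmer series.

Balmer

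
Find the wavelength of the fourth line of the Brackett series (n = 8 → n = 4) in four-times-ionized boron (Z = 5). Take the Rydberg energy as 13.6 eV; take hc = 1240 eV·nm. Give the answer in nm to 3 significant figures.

The Brackett series terminates on n_f = 4; the fourth line has n_i = 4+4 = 8.
ΔE = 340.0 × (1/4² − 1/8²) = 15.94 eV.
λ = 1240 / 15.94 = 77.8 nm.

77.8 nm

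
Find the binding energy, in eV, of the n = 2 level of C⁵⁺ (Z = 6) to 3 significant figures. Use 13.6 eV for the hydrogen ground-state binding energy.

122 eV

E_n = −13.6 Z²/n² = −489.6/n² eV for Z = 6.
E_2 = −489.6/4 = −122 eV, so ionization (to E = 0) requires 122 eV.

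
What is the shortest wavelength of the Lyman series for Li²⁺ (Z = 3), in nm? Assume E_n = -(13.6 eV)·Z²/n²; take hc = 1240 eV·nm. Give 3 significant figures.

10.1 nm

The Lyman series has lower level n_f = 1; the series limit corresponds to n_i → ∞.
ΔE_max = 13.6 × 9 / 1² = 122.4 eV.
λ_min = 1240 / 122.4 = 10.1 nm.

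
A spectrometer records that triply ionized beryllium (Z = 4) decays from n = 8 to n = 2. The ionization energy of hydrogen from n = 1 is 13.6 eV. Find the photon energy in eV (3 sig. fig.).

51.0 eV

The Bohr energies scale as Z², so for Z = 4: E_n = −217.6/n² eV.
E_8 = −217.6/64 = −3.400 eV and E_2 = −217.6/4 = −54.40 eV.
The photon energy is |E_8 − E_2| = 51.0 eV.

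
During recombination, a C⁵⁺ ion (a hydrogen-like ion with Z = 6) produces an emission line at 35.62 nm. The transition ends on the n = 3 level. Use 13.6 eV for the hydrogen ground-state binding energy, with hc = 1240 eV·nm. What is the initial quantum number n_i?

The photon energy is ΔE = hc/λ = 1240 / 35.62 = 34.81 eV.
With Z = 6, ΔE = 489.6 × (1/n_f² − 1/n_i²), so 1/n_f² − 1/n_i² = 0.07110.
With n_f = 3: 1/n_i² = 1/9 − 0.07110 = 0.04001, so n_i ≈ 5.00.

n_i = 5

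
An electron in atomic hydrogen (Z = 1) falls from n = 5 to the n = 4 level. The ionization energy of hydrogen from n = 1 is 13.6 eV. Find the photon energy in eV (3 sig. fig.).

E_5 = −13.60/25 = −0.5440 eV and E_4 = −13.60/16 = −0.8500 eV.
The photon energy is |E_5 − E_4| = 0.306 eV.

0.306 eV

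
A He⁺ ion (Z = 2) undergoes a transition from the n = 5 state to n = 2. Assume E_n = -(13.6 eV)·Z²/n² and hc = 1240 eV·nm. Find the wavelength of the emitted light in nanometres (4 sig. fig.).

108.5 nm

For Z = 2 the level energies scale as Z², so the effective Rydberg energy is 13.6 × 4 = 54.40 eV.
ΔE = 54.40 × (1/2² − 1/5²) = 54.40 × 0.2100 = 11.42 eV.
λ = hc/ΔE = 1240 / 11.42 = 108.5 nm.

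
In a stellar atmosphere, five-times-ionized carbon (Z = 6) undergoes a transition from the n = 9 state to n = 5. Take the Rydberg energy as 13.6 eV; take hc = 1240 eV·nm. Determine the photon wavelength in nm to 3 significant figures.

For Z = 6 the level energies scale as Z², so the effective Rydberg energy is 13.6 × 36 = 489.6 eV.
ΔE = 489.6 × (1/5² − 1/9²) = 489.6 × 0.02765 = 13.54 eV.
λ = hc/ΔE = 1240 / 13.54 = 91.6 nm.

91.6 nm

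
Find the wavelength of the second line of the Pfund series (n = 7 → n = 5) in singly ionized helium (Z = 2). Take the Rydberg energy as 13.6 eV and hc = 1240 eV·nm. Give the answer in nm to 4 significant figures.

1163 nm

The Pfund series terminates on n_f = 5; the second line has n_i = 5+2 = 7.
ΔE = 54.40 × (1/5² − 1/7²) = 1.066 eV.
λ = 1240 / 1.066 = 1163 nm.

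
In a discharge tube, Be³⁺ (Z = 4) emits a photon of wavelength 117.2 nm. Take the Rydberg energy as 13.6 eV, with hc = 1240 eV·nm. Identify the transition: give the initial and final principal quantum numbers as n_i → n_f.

n_i = 4, n_f = 3

The photon energy is ΔE = hc/λ = 1240 / 117.2 = 10.58 eV.
With Z = 4, ΔE = 217.6 × (1/n_f² − 1/n_i²), so 1/n_f² − 1/n_i² = 0.04862.
Trying n_f = 3 gives 1/n_i² = 0.06249, i.e. n_i ≈ 4; this pair matches.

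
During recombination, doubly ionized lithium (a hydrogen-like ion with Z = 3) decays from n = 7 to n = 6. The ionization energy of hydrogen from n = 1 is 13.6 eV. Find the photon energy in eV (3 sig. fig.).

The Bohr energies scale as Z², so for Z = 3: E_n = −122.4/n² eV.
E_7 = −122.4/49 = −2.498 eV and E_6 = −122.4/36 = −3.400 eV.
The photon energy is |E_7 − E_6| = 0.902 eV.

0.902 eV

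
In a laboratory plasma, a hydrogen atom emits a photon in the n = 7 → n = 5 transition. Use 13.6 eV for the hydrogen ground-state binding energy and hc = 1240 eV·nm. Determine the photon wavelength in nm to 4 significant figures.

ΔE = 13.60 × (1/5² − 1/7²) = 13.60 × 0.01959 = 0.2664 eV.
λ = hc/ΔE = 1240 / 0.2664 = 4654 nm.

4654 nm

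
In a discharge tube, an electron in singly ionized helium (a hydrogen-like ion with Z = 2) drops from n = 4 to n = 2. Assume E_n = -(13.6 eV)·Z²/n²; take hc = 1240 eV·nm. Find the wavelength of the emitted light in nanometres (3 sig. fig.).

For Z = 2 the level energies scale as Z², so the effective Rydberg energy is 13.6 × 4 = 54.40 eV.
ΔE = 54.40 × (1/2² − 1/4²) = 54.40 × 0.1875 = 10.20 eV.
λ = hc/ΔE = 1240 / 10.20 = 122 nm.

122 nm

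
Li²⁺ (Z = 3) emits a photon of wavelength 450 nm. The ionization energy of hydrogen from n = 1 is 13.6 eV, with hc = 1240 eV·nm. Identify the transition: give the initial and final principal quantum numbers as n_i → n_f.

The photon energy is ΔE = hc/λ = 1240 / 450 = 2.756 eV.
With Z = 3, ΔE = 122.4 × (1/n_f² − 1/n_i²), so 1/n_f² − 1/n_i² = 0.02251.
Trying n_f = 4 gives 1/n_i² = 0.03999, i.e. n_i ≈ 5; this pair matches.

n_i = 5, n_f = 4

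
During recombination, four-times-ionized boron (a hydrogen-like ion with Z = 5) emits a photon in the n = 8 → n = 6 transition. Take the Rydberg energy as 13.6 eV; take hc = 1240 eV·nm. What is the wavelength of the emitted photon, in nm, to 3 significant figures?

300 nm

For Z = 5 the level energies scale as Z², so the effective Rydberg energy is 13.6 × 25 = 340.0 eV.
ΔE = 340.0 × (1/6² − 1/8²) = 340.0 × 0.01215 = 4.132 eV.
λ = hc/ΔE = 1240 / 4.132 = 300 nm.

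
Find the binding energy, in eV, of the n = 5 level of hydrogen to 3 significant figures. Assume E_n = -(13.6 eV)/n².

0.544 eV

E_5 = −13.60/25 = −0.544 eV, so ionization (to E = 0) requires 0.544 eV.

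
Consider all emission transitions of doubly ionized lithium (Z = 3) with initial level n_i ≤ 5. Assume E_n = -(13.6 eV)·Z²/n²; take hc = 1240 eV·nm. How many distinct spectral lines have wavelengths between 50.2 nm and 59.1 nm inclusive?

Enumerate all n_i → n_f pairs with 1 ≤ n_f < n_i ≤ 5 and compute λ = 1240 / [13.6·9·(1/n_f² − 1/n_i²)].
Lines falling in [50.2, 59.1] nm: 4→2 (54.03 nm).

1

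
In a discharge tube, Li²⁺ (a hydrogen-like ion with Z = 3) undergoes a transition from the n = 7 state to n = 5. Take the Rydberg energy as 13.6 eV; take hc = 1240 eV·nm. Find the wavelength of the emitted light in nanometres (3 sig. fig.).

517 nm

For Z = 3 the level energies scale as Z², so the effective Rydberg energy is 13.6 × 9 = 122.4 eV.
ΔE = 122.4 × (1/5² − 1/7²) = 122.4 × 0.01959 = 2.398 eV.
λ = hc/ΔE = 1240 / 2.398 = 517 nm.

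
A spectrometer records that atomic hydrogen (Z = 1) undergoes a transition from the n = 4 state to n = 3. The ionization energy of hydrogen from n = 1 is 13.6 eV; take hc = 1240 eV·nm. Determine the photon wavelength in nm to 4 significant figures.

1876 nm

ΔE = 13.60 × (1/3² − 1/4²) = 13.60 × 0.04861 = 0.6611 eV.
λ = hc/ΔE = 1240 / 0.6611 = 1876 nm.
This line belongs to the Paschen series.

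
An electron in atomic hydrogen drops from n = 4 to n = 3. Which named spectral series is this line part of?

The series is set by the lower level: n_f = 3 is the Paschen series.

Paschen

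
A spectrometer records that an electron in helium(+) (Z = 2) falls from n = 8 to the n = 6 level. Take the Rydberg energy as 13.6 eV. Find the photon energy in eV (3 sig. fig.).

The Bohr energies scale as Z², so for Z = 2: E_n = −54.40/n² eV.
E_8 = −54.40/64 = −0.8500 eV and E_6 = −54.40/36 = −1.511 eV.
The photon energy is |E_8 − E_6| = 0.661 eV.

0.661 eV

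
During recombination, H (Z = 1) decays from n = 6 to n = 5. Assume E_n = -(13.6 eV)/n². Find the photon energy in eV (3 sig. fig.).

0.166 eV

E_6 = −13.60/36 = −0.3778 eV and E_5 = −13.60/25 = −0.5440 eV.
The photon energy is |E_6 − E_5| = 0.166 eV.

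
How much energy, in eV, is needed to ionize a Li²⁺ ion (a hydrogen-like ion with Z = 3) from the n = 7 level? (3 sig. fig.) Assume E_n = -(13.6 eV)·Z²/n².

E_n = −13.6 Z²/n² = −122.4/n² eV for Z = 3.
E_7 = −122.4/49 = −2.50 eV, so ionization (to E = 0) requires 2.50 eV.

2.50 eV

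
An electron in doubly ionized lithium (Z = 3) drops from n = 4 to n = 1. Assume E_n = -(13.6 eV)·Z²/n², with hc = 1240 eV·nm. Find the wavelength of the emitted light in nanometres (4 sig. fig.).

10.81 nm

For Z = 3 the level energies scale as Z², so the effective Rydberg energy is 13.6 × 9 = 122.4 eV.
ΔE = 122.4 × (1/1² − 1/4²) = 122.4 × 0.9375 = 114.8 eV.
λ = hc/ΔE = 1240 / 114.8 = 10.81 nm.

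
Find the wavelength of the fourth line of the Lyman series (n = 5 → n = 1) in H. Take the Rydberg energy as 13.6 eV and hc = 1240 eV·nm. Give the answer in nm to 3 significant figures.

95.0 nm

The Lyman series terminates on n_f = 1; the fourth line has n_i = 1+4 = 5.
ΔE = 13.60 × (1/1² − 1/5²) = 13.06 eV.
λ = 1240 / 13.06 = 95.0 nm.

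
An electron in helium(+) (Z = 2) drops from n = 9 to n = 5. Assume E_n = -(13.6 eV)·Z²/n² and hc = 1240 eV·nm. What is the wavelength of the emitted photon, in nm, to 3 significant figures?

For Z = 2 the level energies scale as Z², so the effective Rydberg energy is 13.6 × 4 = 54.40 eV.
ΔE = 54.40 × (1/5² − 1/9²) = 54.40 × 0.02765 = 1.504 eV.
λ = hc/ΔE = 1240 / 1.504 = 824 nm.

824 nm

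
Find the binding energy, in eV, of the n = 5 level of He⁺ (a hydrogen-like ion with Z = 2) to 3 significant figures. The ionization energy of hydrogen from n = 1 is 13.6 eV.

2.18 eV

E_n = −13.6 Z²/n² = −54.40/n² eV for Z = 2.
E_5 = −54.40/25 = −2.18 eV, so ionization (to E = 0) requires 2.18 eV.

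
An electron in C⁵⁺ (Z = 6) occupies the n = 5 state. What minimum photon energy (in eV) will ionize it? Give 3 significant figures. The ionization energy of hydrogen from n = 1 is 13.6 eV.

E_n = −13.6 Z²/n² = −489.6/n² eV for Z = 6.
E_5 = −489.6/25 = −19.6 eV, so ionization (to E = 0) requires 19.6 eV.

19.6 eV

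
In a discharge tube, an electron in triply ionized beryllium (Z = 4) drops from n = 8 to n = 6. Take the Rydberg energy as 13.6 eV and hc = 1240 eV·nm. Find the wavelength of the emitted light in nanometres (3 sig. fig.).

For Z = 4 the level energies scale as Z², so the effective Rydberg energy is 13.6 × 16 = 217.6 eV.
ΔE = 217.6 × (1/6² − 1/8²) = 217.6 × 0.01215 = 2.644 eV.
λ = hc/ΔE = 1240 / 2.644 = 469 nm.

469 nm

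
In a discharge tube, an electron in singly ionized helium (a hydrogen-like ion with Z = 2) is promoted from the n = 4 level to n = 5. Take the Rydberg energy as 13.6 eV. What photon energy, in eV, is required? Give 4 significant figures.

1.224 eV

The Bohr energies scale as Z², so for Z = 2: E_n = −54.40/n² eV.
E_5 = −54.40/25 = −2.176 eV and E_4 = −54.40/16 = −3.400 eV.
The photon energy is |E_5 − E_4| = 1.224 eV.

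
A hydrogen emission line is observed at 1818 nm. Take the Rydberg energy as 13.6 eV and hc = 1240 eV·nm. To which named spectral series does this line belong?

Brackett

ΔE = 1240/1818 = 0.6821 eV.
This matches 13.6 × (1/4² − 1/9²), so n_f = 4: the Brackett series.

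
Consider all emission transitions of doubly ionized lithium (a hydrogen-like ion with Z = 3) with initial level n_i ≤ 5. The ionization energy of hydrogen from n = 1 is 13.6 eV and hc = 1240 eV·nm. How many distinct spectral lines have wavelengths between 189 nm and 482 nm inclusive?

2

Enumerate all n_i → n_f pairs with 1 ≤ n_f < n_i ≤ 5 and compute λ = 1240 / [13.6·9·(1/n_f² − 1/n_i²)].
Lines falling in [189, 482] nm: 4→3 (208.4 nm), 5→4 (450.3 nm).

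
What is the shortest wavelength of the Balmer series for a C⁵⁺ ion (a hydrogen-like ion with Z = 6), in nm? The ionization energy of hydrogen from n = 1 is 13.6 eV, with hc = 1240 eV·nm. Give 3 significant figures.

The Balmer series has lower level n_f = 2; the series limit corresponds to n_i → ∞.
ΔE_max = 13.6 × 36 / 2² = 122.4 eV.
λ_min = 1240 / 122.4 = 10.1 nm.

10.1 nm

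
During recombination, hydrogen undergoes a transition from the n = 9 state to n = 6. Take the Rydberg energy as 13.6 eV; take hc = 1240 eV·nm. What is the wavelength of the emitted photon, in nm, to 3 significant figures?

5910 nm

ΔE = 13.60 × (1/6² − 1/9²) = 13.60 × 0.01543 = 0.2099 eV.
λ = hc/ΔE = 1240 / 0.2099 = 5910 nm.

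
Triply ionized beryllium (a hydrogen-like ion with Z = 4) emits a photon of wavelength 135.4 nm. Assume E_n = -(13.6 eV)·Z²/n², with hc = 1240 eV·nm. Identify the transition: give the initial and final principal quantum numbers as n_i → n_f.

The photon energy is ΔE = hc/λ = 1240 / 135.4 = 9.158 eV.
With Z = 4, ΔE = 217.6 × (1/n_f² − 1/n_i²), so 1/n_f² − 1/n_i² = 0.04209.
Trying n_f = 4 gives 1/n_i² = 0.02041, i.e. n_i ≈ 7; this pair matches.

n_i = 7, n_f = 4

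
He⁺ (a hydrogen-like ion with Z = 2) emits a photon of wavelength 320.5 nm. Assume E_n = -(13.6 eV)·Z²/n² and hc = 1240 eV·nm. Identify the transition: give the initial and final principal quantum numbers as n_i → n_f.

n_i = 5, n_f = 3

The photon energy is ΔE = hc/λ = 1240 / 320.5 = 3.869 eV.
With Z = 2, ΔE = 54.40 × (1/n_f² − 1/n_i²), so 1/n_f² − 1/n_i² = 0.07112.
Trying n_f = 3 gives 1/n_i² = 0.03999, i.e. n_i ≈ 5; this pair matches.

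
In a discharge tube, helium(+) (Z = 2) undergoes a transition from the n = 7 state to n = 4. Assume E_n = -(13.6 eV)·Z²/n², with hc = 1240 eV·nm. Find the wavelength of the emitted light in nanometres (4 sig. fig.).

For Z = 2 the level energies scale as Z², so the effective Rydberg energy is 13.6 × 4 = 54.40 eV.
ΔE = 54.40 × (1/4² − 1/7²) = 54.40 × 0.04209 = 2.290 eV.
λ = hc/ΔE = 1240 / 2.290 = 541.5 nm.

541.5 nm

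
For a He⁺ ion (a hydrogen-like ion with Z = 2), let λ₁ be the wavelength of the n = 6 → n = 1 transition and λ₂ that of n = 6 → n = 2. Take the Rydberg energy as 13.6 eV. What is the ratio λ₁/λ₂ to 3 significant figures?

λ ∝ 1/ΔE ∝ 1/(1/n_f² − 1/n_i²), and the Z² and hc factors cancel in the ratio.
λ₁/λ₂ = (1/2² − 1/6²)/(1/1² − 1/6²) = 0.2222/0.9722 = 0.229.

0.229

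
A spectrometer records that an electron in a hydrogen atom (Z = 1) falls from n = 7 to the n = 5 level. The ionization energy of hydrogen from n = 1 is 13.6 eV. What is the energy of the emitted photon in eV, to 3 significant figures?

E_7 = −13.60/49 = −0.2776 eV and E_5 = −13.60/25 = −0.5440 eV.
The photon energy is |E_7 − E_5| = 0.266 eV.

0.266 eV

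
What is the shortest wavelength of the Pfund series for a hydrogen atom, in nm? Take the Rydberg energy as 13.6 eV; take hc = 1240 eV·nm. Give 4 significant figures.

The Pfund series has lower level n_f = 5; the series limit corresponds to n_i → ∞.
ΔE_max = 13.6 × 1 / 5² = 0.5440 eV.
λ_min = 1240 / 0.5440 = 2279 nm.

2279 nm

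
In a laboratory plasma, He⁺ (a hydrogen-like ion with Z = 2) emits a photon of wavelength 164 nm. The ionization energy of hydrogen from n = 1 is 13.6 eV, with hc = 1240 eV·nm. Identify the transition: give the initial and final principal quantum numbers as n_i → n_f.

n_i = 3, n_f = 2

The photon energy is ΔE = hc/λ = 1240 / 164 = 7.561 eV.
With Z = 2, ΔE = 54.40 × (1/n_f² − 1/n_i²), so 1/n_f² − 1/n_i² = 0.1390.
Trying n_f = 2 gives 1/n_i² = 0.1110, i.e. n_i ≈ 3; this pair matches.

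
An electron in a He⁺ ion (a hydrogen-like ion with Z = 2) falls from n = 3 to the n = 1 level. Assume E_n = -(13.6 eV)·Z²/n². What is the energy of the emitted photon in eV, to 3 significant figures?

The Bohr energies scale as Z², so for Z = 2: E_n = −54.40/n² eV.
E_3 = −54.40/9 = −6.044 eV and E_1 = −54.40/1 = −54.40 eV.
The photon energy is |E_3 − E_1| = 48.4 eV.

48.4 eV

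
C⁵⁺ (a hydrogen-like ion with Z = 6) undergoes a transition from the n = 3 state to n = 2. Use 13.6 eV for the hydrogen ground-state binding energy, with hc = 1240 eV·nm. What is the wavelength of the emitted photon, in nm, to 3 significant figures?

18.2 nm

For Z = 6 the level energies scale as Z², so the effective Rydberg energy is 13.6 × 36 = 489.6 eV.
ΔE = 489.6 × (1/2² − 1/3²) = 489.6 × 0.1389 = 68.00 eV.
λ = hc/ΔE = 1240 / 68.00 = 18.2 nm.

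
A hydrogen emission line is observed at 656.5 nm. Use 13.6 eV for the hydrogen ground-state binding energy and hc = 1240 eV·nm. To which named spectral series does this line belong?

Balmer

ΔE = 1240/656.5 = 1.889 eV.
This matches 13.6 × (1/2² − 1/3²), so n_f = 2: the Balmer series.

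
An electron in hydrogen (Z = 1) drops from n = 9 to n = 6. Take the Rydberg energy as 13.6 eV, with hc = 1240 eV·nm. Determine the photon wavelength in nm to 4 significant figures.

ΔE = 13.60 × (1/6² − 1/9²) = 13.60 × 0.01543 = 0.2099 eV.
λ = hc/ΔE = 1240 / 0.2099 = 5908 nm.

5908 nm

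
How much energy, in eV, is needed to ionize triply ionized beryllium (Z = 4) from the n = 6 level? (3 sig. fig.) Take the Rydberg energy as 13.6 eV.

6.04 eV

E_n = −13.6 Z²/n² = −217.6/n² eV for Z = 4.
E_6 = −217.6/36 = −6.04 eV, so ionization (to E = 0) requires 6.04 eV.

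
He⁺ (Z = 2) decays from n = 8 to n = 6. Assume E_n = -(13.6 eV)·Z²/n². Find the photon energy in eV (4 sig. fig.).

The Bohr energies scale as Z², so for Z = 2: E_n = −54.40/n² eV.
E_8 = −54.40/64 = −0.8500 eV and E_6 = −54.40/36 = −1.511 eV.
The photon energy is |E_8 − E_6| = 0.6611 eV.

0.6611 eV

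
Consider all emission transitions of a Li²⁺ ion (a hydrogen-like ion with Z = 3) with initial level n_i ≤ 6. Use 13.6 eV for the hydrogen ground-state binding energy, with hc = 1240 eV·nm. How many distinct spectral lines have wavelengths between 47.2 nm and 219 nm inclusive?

6

Enumerate all n_i → n_f pairs with 1 ≤ n_f < n_i ≤ 6 and compute λ = 1240 / [13.6·9·(1/n_f² − 1/n_i²)].
Lines falling in [47.2, 219] nm: 5→2 (48.24 nm), 4→2 (54.03 nm), 3→2 (72.94 nm), 6→3 (121.6 nm), 5→3 (142.5 nm), 4→3 (208.4 nm).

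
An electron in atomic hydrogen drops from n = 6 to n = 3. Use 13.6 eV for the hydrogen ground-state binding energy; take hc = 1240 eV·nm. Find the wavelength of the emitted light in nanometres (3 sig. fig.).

ΔE = 13.60 × (1/3² − 1/6²) = 13.60 × 0.08333 = 1.133 eV.
λ = hc/ΔE = 1240 / 1.133 = 1090 nm.
This line belongs to the Paschen series.

1090 nm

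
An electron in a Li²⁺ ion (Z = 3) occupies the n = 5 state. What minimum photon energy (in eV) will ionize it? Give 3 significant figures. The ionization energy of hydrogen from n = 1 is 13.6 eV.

4.90 eV

E_n = −13.6 Z²/n² = −122.4/n² eV for Z = 3.
E_5 = −122.4/25 = −4.90 eV, so ionization (to E = 0) requires 4.90 eV.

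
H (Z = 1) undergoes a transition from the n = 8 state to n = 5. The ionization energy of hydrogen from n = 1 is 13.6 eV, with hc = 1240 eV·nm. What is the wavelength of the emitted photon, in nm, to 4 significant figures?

ΔE = 13.60 × (1/5² − 1/8²) = 13.60 × 0.02438 = 0.3315 eV.
λ = hc/ΔE = 1240 / 0.3315 = 3741 nm.

3741 nm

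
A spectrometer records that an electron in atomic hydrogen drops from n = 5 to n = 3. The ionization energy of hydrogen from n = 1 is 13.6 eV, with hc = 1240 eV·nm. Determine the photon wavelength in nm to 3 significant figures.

ΔE = 13.60 × (1/3² − 1/5²) = 13.60 × 0.07111 = 0.9671 eV.
λ = hc/ΔE = 1240 / 0.9671 = 1280 nm.
This line belongs to the Paschen series.

1280 nm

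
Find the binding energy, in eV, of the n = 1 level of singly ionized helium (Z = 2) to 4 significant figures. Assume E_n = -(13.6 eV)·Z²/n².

E_n = −13.6 Z²/n² = −54.40/n² eV for Z = 2.
E_1 = −54.40/1 = −54.40 eV, so ionization (to E = 0) requires 54.40 eV.

54.40 eV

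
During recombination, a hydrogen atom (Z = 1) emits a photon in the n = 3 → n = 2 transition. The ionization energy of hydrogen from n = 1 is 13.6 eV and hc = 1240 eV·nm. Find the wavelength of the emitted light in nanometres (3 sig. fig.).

656 nm

ΔE = 13.60 × (1/2² − 1/3²) = 13.60 × 0.1389 = 1.889 eV.
λ = hc/ΔE = 1240 / 1.889 = 656 nm.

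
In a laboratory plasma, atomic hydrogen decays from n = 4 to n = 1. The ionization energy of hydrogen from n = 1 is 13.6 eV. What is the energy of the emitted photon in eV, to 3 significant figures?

E_4 = −13.60/16 = −0.8500 eV and E_1 = −13.60/1 = −13.60 eV.
The photon energy is |E_4 − E_1| = 12.8 eV.

12.8 eV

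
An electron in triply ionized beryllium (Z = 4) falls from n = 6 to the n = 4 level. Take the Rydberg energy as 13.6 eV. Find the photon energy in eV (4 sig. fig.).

7.556 eV

The Bohr energies scale as Z², so for Z = 4: E_n = −217.6/n² eV.
E_6 = −217.6/36 = −6.044 eV and E_4 = −217.6/16 = −13.60 eV.
The photon energy is |E_6 − E_4| = 7.556 eV.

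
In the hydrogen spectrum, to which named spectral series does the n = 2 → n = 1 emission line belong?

Lyman

The series is set by the lower level: n_f = 1 is the Lyman series.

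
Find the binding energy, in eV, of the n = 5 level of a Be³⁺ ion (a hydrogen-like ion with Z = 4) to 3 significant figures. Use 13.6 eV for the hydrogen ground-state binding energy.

E_n = −13.6 Z²/n² = −217.6/n² eV for Z = 4.
E_5 = −217.6/25 = −8.70 eV, so ionization (to E = 0) requires 8.70 eV.

8.70 eV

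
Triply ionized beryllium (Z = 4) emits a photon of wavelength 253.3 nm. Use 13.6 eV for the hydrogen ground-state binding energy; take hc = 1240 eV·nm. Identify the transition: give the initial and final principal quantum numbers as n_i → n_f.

The photon energy is ΔE = hc/λ = 1240 / 253.3 = 4.895 eV.
With Z = 4, ΔE = 217.6 × (1/n_f² − 1/n_i²), so 1/n_f² − 1/n_i² = 0.02250.
Trying n_f = 4 gives 1/n_i² = 0.04000, i.e. n_i ≈ 5; this pair matches.

n_i = 5, n_f = 4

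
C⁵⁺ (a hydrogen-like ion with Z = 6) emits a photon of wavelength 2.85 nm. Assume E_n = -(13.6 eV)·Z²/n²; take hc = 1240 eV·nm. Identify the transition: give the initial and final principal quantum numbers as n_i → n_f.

The photon energy is ΔE = hc/λ = 1240 / 2.85 = 435.1 eV.
With Z = 6, ΔE = 489.6 × (1/n_f² − 1/n_i²), so 1/n_f² − 1/n_i² = 0.8887.
Trying n_f = 1 gives 1/n_i² = 0.1113, i.e. n_i ≈ 3; this pair matches.

n_i = 3, n_f = 1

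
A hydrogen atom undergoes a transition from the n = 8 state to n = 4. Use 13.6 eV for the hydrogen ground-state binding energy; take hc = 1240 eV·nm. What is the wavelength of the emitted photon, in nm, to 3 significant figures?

1950 nm

ΔE = 13.60 × (1/4² − 1/8²) = 13.60 × 0.04688 = 0.6375 eV.
λ = hc/ΔE = 1240 / 0.6375 = 1950 nm.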